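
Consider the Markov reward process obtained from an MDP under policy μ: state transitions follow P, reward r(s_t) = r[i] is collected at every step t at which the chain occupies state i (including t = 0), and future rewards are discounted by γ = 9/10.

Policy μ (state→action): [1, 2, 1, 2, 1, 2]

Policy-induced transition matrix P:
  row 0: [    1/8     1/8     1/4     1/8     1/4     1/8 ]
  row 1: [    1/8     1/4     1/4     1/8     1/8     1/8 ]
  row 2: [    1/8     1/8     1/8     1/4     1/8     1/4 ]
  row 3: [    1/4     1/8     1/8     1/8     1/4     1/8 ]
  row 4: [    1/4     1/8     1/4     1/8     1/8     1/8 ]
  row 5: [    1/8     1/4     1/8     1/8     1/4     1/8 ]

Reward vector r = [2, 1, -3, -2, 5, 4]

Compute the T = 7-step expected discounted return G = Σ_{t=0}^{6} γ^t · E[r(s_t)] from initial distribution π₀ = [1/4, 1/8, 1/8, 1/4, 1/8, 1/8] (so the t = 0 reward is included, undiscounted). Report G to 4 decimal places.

G = 5.7634

t=0: π = [0.2500, 0.1250, 0.1250, 0.2500, 0.1250, 0.1250], E[r] = 0.8750, γ^t·E[r] = 0.875000, running G = 0.875000
t=1: π = [0.1719, 0.1563, 0.1875, 0.1406, 0.2031, 0.1406], E[r] = 1.2344, γ^t·E[r] = 1.110938, running G = 1.985938
t=2: π = [0.1680, 0.1621, 0.1914, 0.1484, 0.1816, 0.1484], E[r] = 1.1289, γ^t·E[r] = 0.914414, running G = 2.900352
t=3: π = [0.1663, 0.1638, 0.1890, 0.1489, 0.1831, 0.1489], E[r] = 1.1428, γ^t·E[r] = 0.833117, running G = 3.733469
t=4: π = [0.1665, 0.1641, 0.1891, 0.1486, 0.1830, 0.1486], E[r] = 1.1420, γ^t·E[r] = 0.749245, running G = 4.482714
t=5: π = [0.1665, 0.1641, 0.1892, 0.1486, 0.1830, 0.1486], E[r] = 1.1415, γ^t·E[r] = 0.674057, running G = 5.156771
t=6: π = [0.1665, 0.1641, 0.1892, 0.1487, 0.1830, 0.1487], E[r] = 1.1416, γ^t·E[r] = 0.606675, running G = 5.763446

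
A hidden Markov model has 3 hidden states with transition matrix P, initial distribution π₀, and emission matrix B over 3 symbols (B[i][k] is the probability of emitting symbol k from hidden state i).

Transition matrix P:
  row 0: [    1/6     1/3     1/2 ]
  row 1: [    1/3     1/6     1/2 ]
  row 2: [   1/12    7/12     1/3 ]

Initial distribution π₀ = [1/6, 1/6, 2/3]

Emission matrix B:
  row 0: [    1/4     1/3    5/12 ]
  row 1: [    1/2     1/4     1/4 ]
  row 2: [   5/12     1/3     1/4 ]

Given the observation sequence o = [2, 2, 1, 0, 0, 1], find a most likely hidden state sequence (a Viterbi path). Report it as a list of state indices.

path = [2, 1, 2, 1, 2, 1]

t=0: δ = [6.944e-02, 4.167e-02, 1.667e-01]  (obs o_0=2)
t=1: δ = [5.787e-03, 2.431e-02, 1.389e-02]  ψ = [1, 2, 2]  (obs o_1=2)
t=2: δ = [2.701e-03, 2.025e-03, 4.051e-03]  ψ = [1, 2, 1]  (obs o_2=1)
t=3: δ = [1.688e-04, 1.182e-03, 5.626e-04]  ψ = [1, 2, 0]  (obs o_3=0)
t=4: δ = [9.846e-05, 1.641e-04, 2.462e-04]  ψ = [1, 2, 1]  (obs o_4=0)
t=5: δ = [1.823e-05, 3.590e-05, 2.735e-05]  ψ = [1, 2, 1]  (obs o_5=1)
backtrack: best end state = 1; path = [2, 1, 2, 1, 2, 1]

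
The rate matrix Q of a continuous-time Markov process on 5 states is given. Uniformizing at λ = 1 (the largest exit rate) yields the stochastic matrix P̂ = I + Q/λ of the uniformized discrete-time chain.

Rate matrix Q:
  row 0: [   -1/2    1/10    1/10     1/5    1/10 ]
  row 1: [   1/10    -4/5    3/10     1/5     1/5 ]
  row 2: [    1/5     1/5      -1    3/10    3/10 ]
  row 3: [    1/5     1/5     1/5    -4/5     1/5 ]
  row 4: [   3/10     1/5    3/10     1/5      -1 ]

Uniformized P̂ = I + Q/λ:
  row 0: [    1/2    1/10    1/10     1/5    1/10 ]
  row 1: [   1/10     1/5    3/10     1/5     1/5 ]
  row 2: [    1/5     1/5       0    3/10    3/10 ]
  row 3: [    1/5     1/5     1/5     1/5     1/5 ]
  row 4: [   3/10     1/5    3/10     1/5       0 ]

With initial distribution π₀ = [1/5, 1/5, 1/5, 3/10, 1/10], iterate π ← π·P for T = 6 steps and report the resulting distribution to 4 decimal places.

t=0: π = [0.2000, 0.2000, 0.2000, 0.3000, 0.1000]
t=1: π = [0.2500, 0.1800, 0.1700, 0.2200, 0.1800]
t=2: π = [0.2750, 0.1750, 0.1770, 0.2170, 0.1560]
t=3: π = [0.2806, 0.1725, 0.1702, 0.2177, 0.1590]
t=4: π = [0.2828, 0.1719, 0.1711, 0.2170, 0.1572]
t=5: π = [0.2834, 0.1717, 0.1704, 0.2171, 0.1574]
t=6: π = [0.2836, 0.1717, 0.1705, 0.2170, 0.1572]

π = [0.2836, 0.1717, 0.1705, 0.2170, 0.1572]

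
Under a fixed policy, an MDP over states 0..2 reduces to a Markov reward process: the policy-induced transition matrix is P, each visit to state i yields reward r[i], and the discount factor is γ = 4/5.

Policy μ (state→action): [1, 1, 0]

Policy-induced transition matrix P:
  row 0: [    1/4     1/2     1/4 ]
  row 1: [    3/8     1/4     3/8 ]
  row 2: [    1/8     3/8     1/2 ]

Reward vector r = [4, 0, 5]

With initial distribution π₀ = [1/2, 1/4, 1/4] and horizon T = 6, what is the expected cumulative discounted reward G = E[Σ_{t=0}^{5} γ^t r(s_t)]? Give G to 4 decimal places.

t=0: π = [0.5000, 0.2500, 0.2500], E[r] = 3.2500, γ^t·E[r] = 3.250000, running G = 3.250000
t=1: π = [0.2500, 0.4063, 0.3438], E[r] = 2.7188, γ^t·E[r] = 2.175000, running G = 5.425000
t=2: π = [0.2578, 0.3555, 0.3867], E[r] = 2.9648, γ^t·E[r] = 1.897500, running G = 7.322500
t=3: π = [0.2461, 0.3628, 0.3911], E[r] = 2.9399, γ^t·E[r] = 1.505250, running G = 8.827750
t=4: π = [0.2465, 0.3604, 0.3931], E[r] = 2.9515, γ^t·E[r] = 1.208925, running G = 10.036675
t=5: π = [0.2459, 0.3608, 0.3933], E[r] = 2.9503, γ^t·E[r] = 0.966758, running G = 11.003433

G = 11.0034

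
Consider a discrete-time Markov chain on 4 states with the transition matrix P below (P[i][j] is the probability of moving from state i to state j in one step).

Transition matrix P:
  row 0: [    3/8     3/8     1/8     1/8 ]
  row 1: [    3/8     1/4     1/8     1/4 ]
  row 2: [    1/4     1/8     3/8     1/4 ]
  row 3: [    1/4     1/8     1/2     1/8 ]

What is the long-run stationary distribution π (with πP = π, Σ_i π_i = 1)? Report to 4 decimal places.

Balance equations π_j = Σ_i π_i·P[i][j]:
  π_0 = 3/8·π_0 + 3/8·π_1 + 1/4·π_2 + 1/4·π_3
  π_1 = 3/8·π_0 + 1/4·π_1 + 1/8·π_2 + 1/8·π_3
  π_2 = 1/8·π_0 + 1/8·π_1 + 3/8·π_2 + 1/2·π_3
  normalize: π_0 + π_1 + π_2 + π_3 = 1
Solving the linear system gives exactly π = [15/47, 11/47, 110/423, 79/423].

π = [0.3191, 0.2340, 0.2600, 0.1868]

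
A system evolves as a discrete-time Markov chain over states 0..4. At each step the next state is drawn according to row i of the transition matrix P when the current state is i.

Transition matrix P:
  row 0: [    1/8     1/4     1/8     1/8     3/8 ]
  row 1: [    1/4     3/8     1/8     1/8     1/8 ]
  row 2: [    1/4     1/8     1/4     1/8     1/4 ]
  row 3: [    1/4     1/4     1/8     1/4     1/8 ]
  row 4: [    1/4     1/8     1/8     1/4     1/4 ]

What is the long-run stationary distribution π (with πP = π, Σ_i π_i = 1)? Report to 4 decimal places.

Balance equations π_j = Σ_i π_i·P[i][j]:
  π_0 = 1/8·π_0 + 1/4·π_1 + 1/4·π_2 + 1/4·π_3 + 1/4·π_4
  π_1 = 1/4·π_0 + 3/8·π_1 + 1/8·π_2 + 1/4·π_3 + 1/8·π_4
  π_2 = 1/8·π_0 + 1/8·π_1 + 1/4·π_2 + 1/8·π_3 + 1/8·π_4
  π_3 = 1/8·π_0 + 1/8·π_1 + 1/8·π_2 + 1/4·π_3 + 1/4·π_4
  normalize: π_0 + π_1 + π_2 + π_3 + π_4 = 1
Solving the linear system gives exactly π = [2/9, 719/3087, 1/7, 541/3087, 100/441].

π = [0.2222, 0.2329, 0.1429, 0.1753, 0.2268]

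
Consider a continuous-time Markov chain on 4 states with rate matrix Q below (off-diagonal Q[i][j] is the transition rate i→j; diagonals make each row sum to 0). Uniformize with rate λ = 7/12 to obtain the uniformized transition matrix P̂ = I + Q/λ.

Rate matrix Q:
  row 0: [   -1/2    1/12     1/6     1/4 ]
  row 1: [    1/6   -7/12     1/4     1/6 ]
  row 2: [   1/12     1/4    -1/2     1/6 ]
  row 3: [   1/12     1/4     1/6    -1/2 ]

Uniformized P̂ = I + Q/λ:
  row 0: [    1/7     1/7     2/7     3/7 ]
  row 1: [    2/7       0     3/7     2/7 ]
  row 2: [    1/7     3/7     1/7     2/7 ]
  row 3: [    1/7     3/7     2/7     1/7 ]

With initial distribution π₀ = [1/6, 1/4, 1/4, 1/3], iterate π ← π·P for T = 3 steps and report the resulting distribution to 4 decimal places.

t=0: π = [0.1667, 0.2500, 0.2500, 0.3333]
t=1: π = [0.1786, 0.2738, 0.2857, 0.2619]
t=2: π = [0.1820, 0.2602, 0.2840, 0.2738]
t=3: π = [0.1800, 0.2651, 0.2823, 0.2726]

π = [0.1800, 0.2651, 0.2823, 0.2726]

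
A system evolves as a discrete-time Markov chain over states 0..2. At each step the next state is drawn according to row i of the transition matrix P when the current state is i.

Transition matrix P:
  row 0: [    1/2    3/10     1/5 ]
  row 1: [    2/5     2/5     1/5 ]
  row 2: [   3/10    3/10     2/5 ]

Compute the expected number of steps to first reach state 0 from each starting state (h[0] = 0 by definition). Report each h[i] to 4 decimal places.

First-step conditioning: h[0] = 0; for i ≠ 0, h[i] = 1 + Σ_k P[i][k]·h[k].
  h[1] = 1 + 2/5·h[1] + 1/5·h[2]
  h[2] = 1 + 3/10·h[1] + 2/5·h[2]
Solving the 2×2 linear system over states ≠ 0 gives exactly h = [0, 8/3, 3] (h[0] = 0 is the target).

h = [0.0000, 2.6667, 3.0000]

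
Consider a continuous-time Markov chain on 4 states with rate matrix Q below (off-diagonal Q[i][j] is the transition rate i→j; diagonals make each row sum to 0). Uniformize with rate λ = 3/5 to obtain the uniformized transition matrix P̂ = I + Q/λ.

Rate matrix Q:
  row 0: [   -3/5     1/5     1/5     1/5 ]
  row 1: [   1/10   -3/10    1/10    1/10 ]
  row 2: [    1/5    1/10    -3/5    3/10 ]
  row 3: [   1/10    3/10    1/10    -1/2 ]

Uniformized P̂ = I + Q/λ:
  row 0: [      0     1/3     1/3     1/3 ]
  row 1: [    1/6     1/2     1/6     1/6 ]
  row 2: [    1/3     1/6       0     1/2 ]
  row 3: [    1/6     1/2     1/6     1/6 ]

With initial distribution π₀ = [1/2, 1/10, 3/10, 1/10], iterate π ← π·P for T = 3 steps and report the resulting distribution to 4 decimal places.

π = [0.1630, 0.4185, 0.1704, 0.2481]

t=0: π = [0.5000, 0.1000, 0.3000, 0.1000]
t=1: π = [0.1333, 0.3167, 0.2000, 0.3500]
t=2: π = [0.1778, 0.4111, 0.1556, 0.2556]
t=3: π = [0.1630, 0.4185, 0.1704, 0.2481]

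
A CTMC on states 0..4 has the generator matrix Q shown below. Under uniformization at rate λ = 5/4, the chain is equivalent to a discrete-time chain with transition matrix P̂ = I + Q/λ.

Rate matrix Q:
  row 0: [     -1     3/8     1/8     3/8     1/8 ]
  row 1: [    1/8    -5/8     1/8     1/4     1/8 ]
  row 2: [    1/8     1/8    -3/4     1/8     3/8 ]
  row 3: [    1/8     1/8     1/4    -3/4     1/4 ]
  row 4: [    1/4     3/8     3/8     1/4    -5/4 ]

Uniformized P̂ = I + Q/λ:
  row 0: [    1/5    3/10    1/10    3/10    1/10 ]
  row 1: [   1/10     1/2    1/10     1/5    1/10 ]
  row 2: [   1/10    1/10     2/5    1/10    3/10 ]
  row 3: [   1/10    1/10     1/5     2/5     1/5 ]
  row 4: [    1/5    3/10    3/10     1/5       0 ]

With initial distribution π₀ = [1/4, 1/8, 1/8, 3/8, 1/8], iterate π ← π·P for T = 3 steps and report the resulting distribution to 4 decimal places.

t=0: π = [0.2500, 0.1250, 0.1250, 0.3750, 0.1250]
t=1: π = [0.1375, 0.2250, 0.2000, 0.2875, 0.1500]
t=2: π = [0.1288, 0.2475, 0.2188, 0.2513, 0.1538]
t=3: π = [0.1283, 0.2555, 0.2215, 0.2413, 0.1535]

π = [0.1283, 0.2555, 0.2215, 0.2413, 0.1535]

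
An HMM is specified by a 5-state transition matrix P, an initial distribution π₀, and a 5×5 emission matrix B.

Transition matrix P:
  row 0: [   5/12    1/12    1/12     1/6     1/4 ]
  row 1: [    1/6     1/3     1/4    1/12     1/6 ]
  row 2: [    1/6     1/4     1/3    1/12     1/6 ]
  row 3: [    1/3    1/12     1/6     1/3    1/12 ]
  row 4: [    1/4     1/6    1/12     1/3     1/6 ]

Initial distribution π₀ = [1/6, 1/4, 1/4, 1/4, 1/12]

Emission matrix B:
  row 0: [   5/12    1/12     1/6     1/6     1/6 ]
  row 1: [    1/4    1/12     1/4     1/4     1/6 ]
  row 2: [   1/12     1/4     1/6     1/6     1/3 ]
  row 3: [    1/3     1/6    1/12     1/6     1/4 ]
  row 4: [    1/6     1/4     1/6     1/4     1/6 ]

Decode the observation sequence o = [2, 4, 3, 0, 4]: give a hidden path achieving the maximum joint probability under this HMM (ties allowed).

t=0: δ = [2.778e-02, 6.250e-02, 4.167e-02, 2.083e-02, 1.389e-02]  (obs o_0=2)
t=1: δ = [1.929e-03, 3.472e-03, 5.208e-03, 1.736e-03, 1.736e-03]  ψ = [0, 1, 1, 3, 1]  (obs o_1=4)
t=2: δ = [1.447e-04, 3.255e-04, 2.894e-04, 9.645e-05, 2.170e-04]  ψ = [2, 2, 2, 3, 2]  (obs o_2=3)
t=3: δ = [2.512e-05, 2.713e-05, 8.038e-06, 2.411e-05, 9.042e-06]  ψ = [0, 1, 2, 4, 1]  (obs o_3=0)
t=4: δ = [1.744e-06, 1.507e-06, 2.261e-06, 2.009e-06, 1.047e-06]  ψ = [0, 1, 1, 3, 0]  (obs o_4=4)
backtrack: best end state = 2; path = [1, 2, 1, 1, 2]

path = [1, 2, 1, 1, 2]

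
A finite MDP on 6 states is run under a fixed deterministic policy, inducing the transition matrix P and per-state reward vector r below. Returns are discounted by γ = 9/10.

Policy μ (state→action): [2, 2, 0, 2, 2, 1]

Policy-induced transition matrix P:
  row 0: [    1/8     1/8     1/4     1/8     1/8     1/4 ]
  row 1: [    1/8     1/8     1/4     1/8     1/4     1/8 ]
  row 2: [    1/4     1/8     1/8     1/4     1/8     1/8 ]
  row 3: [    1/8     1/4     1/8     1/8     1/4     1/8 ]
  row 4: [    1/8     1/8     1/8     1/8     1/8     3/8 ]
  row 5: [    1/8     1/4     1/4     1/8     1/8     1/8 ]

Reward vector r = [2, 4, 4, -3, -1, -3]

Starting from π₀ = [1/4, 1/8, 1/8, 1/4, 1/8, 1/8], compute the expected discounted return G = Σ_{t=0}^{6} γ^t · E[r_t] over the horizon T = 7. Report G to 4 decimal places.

t=0: π = [0.2500, 0.1250, 0.1250, 0.2500, 0.1250, 0.1250], E[r] = 0.2500, γ^t·E[r] = 0.250000, running G = 0.250000
t=1: π = [0.1406, 0.1719, 0.1875, 0.1406, 0.1719, 0.1875], E[r] = 0.5625, γ^t·E[r] = 0.506250, running G = 0.756250
t=2: π = [0.1484, 0.1660, 0.1875, 0.1484, 0.1641, 0.1855], E[r] = 0.5449, γ^t·E[r] = 0.441387, running G = 1.197637
t=3: π = [0.1484, 0.1667, 0.1875, 0.1484, 0.1643, 0.1846], E[r] = 0.5505, γ^t·E[r] = 0.401342, running G = 1.598978
t=4: π = [0.1484, 0.1666, 0.1875, 0.1484, 0.1644, 0.1846], E[r] = 0.5497, γ^t·E[r] = 0.360627, running G = 1.959605
t=5: π = [0.1484, 0.1666, 0.1875, 0.1484, 0.1644, 0.1847], E[r] = 0.5496, γ^t·E[r] = 0.324535, running G = 2.284140
t=6: π = [0.1484, 0.1666, 0.1875, 0.1484, 0.1644, 0.1846], E[r] = 0.5496, γ^t·E[r] = 0.292101, running G = 2.576240

G = 2.5762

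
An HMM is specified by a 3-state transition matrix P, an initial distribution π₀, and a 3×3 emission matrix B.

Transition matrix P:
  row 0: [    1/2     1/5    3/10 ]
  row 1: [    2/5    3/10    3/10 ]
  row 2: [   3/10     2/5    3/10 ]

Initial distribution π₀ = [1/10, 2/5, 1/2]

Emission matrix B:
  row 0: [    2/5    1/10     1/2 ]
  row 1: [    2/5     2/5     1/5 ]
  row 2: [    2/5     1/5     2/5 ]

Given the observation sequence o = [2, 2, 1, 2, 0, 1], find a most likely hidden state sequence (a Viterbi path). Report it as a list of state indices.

path = [2, 2, 1, 0, 2, 1]

t=0: δ = [5.000e-02, 8.000e-02, 2.000e-01]  (obs o_0=2)
t=1: δ = [3.000e-02, 1.600e-02, 2.400e-02]  ψ = [2, 2, 2]  (obs o_1=2)
t=2: δ = [1.500e-03, 3.840e-03, 1.800e-03]  ψ = [0, 2, 0]  (obs o_2=1)
t=3: δ = [7.680e-04, 2.304e-04, 4.608e-04]  ψ = [1, 1, 1]  (obs o_3=2)
t=4: δ = [1.536e-04, 7.373e-05, 9.216e-05]  ψ = [0, 2, 0]  (obs o_4=0)
t=5: δ = [7.680e-06, 1.475e-05, 9.216e-06]  ψ = [0, 2, 0]  (obs o_5=1)
backtrack: best end state = 1; path = [2, 2, 1, 0, 2, 1]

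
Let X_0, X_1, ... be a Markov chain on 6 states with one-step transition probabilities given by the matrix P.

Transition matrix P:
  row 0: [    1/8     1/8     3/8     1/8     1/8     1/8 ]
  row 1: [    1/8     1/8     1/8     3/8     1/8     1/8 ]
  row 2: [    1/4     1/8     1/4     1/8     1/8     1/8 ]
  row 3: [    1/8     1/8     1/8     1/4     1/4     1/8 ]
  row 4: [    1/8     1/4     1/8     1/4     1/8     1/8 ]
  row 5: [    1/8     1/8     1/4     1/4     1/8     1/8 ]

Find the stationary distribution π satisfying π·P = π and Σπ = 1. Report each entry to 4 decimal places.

π = [0.1505, 0.1441, 0.2037, 0.2237, 0.1530, 0.1250]

Balance equations π_j = Σ_i π_i·P[i][j]:
  π_0 = 1/8·π_0 + 1/8·π_1 + 1/4·π_2 + 1/8·π_3 + 1/8·π_4 + 1/8·π_5
  π_1 = 1/8·π_0 + 1/8·π_1 + 1/8·π_2 + 1/8·π_3 + 1/4·π_4 + 1/8·π_5
  π_2 = 3/8·π_0 + 1/8·π_1 + 1/4·π_2 + 1/8·π_3 + 1/8·π_4 + 1/4·π_5
  π_3 = 1/8·π_0 + 3/8·π_1 + 1/8·π_2 + 1/4·π_3 + 1/4·π_4 + 1/4·π_5
  π_4 = 1/8·π_0 + 1/8·π_1 + 1/8·π_2 + 1/4·π_3 + 1/8·π_4 + 1/8·π_5
  normalize: π_0 + π_1 + π_2 + π_3 + π_4 + π_5 = 1
Solving the linear system gives exactly π = [65/432, 505/3504, 11/54, 49/219, 67/438, 1/8].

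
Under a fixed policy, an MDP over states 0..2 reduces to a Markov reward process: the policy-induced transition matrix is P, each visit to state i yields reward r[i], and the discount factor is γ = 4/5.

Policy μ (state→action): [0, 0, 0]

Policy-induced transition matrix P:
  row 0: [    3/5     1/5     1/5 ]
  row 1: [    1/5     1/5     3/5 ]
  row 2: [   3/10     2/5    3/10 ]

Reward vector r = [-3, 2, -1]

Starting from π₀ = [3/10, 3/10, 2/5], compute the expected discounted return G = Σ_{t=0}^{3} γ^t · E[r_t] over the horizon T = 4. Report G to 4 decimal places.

G = -2.5021

t=0: π = [0.3000, 0.3000, 0.4000], E[r] = -0.7000, γ^t·E[r] = -0.700000, running G = -0.700000
t=1: π = [0.3600, 0.2800, 0.3600], E[r] = -0.8800, γ^t·E[r] = -0.704000, running G = -1.404000
t=2: π = [0.3800, 0.2720, 0.3480], E[r] = -0.9440, γ^t·E[r] = -0.604160, running G = -2.008160
t=3: π = [0.3868, 0.2696, 0.3436], E[r] = -0.9648, γ^t·E[r] = -0.493978, running G = -2.502138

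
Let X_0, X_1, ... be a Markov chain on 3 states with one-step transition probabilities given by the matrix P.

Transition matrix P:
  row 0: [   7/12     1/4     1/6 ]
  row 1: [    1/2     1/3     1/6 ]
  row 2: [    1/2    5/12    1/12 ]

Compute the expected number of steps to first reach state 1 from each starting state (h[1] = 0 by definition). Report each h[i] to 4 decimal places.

First-step conditioning: h[1] = 0; for i ≠ 1, h[i] = 1 + Σ_k P[i][k]·h[k].
  h[0] = 1 + 7/12·h[0] + 1/6·h[2]
  h[2] = 1 + 1/2·h[0] + 1/12·h[2]
Solving the 2×2 linear system over states ≠ 1 gives exactly h = [156/43, 0, 132/43] (h[1] = 0 is the target).

h = [3.6279, 0.0000, 3.0698]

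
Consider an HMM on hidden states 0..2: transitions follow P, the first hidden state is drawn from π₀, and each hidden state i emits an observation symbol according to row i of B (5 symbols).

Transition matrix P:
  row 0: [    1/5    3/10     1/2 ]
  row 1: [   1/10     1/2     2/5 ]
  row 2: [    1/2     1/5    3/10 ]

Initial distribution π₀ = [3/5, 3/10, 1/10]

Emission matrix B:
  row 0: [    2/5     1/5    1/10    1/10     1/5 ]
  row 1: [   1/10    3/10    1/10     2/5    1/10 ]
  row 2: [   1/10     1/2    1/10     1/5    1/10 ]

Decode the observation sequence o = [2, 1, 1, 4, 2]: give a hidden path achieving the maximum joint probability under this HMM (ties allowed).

path = [0, 2, 2, 0, 2]

t=0: δ = [6.000e-02, 3.000e-02, 1.000e-02]  (obs o_0=2)
t=1: δ = [2.400e-03, 5.400e-03, 1.500e-02]  ψ = [0, 0, 0]  (obs o_1=1)
t=2: δ = [1.500e-03, 9.000e-04, 2.250e-03]  ψ = [2, 2, 2]  (obs o_2=1)
t=3: δ = [2.250e-04, 4.500e-05, 7.500e-05]  ψ = [2, 0, 0]  (obs o_3=4)
t=4: δ = [4.500e-06, 6.750e-06, 1.125e-05]  ψ = [0, 0, 0]  (obs o_4=2)
backtrack: best end state = 2; path = [0, 2, 2, 0, 2]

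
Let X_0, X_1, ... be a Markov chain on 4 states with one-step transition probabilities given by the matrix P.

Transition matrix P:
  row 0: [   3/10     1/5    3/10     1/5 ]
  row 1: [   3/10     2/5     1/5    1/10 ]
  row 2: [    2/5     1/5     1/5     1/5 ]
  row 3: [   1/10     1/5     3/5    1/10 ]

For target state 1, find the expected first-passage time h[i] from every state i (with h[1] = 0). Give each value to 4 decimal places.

First-step conditioning: h[1] = 0; for i ≠ 1, h[i] = 1 + Σ_k P[i][k]·h[k].
  h[0] = 1 + 3/10·h[0] + 3/10·h[2] + 1/5·h[3]
  h[2] = 1 + 2/5·h[0] + 1/5·h[2] + 1/5·h[3]
  h[3] = 1 + 1/10·h[0] + 3/5·h[2] + 1/10·h[3]
Solving the 3×3 linear system over states ≠ 1 gives exactly h = [5, 0, 5, 5] (h[1] = 0 is the target).

h = [5.0000, 0.0000, 5.0000, 5.0000]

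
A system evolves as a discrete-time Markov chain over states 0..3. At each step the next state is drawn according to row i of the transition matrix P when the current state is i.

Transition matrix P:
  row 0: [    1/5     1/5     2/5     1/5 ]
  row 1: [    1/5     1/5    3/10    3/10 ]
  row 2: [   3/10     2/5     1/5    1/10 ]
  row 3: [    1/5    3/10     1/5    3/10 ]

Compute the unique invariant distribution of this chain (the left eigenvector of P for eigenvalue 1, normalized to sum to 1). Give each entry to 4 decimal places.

Balance equations π_j = Σ_i π_i·P[i][j]:
  π_0 = 1/5·π_0 + 1/5·π_1 + 3/10·π_2 + 1/5·π_3
  π_1 = 1/5·π_0 + 1/5·π_1 + 2/5·π_2 + 3/10·π_3
  π_2 = 2/5·π_0 + 3/10·π_1 + 1/5·π_2 + 1/5·π_3
  normalize: π_0 + π_1 + π_2 + π_3 = 1
Solving the linear system gives exactly π = [243/1069, 296/1069, 292/1069, 238/1069].

π = [0.2273, 0.2769, 0.2732, 0.2226]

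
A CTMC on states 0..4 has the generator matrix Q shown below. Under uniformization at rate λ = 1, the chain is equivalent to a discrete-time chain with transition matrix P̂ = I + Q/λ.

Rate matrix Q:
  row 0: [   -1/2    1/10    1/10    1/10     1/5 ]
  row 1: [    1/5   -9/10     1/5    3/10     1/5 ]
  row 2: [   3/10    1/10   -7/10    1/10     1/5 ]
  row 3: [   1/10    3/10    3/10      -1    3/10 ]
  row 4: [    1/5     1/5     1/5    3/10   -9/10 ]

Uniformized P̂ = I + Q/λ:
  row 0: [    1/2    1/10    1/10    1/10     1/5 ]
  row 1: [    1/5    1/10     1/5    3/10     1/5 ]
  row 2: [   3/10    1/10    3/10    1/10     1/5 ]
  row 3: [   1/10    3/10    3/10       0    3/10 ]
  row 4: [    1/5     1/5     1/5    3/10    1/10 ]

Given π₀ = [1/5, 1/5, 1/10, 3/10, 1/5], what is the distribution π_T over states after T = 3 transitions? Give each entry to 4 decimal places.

π = [0.2887, 0.1520, 0.2097, 0.1527, 0.1969]

t=0: π = [0.2000, 0.2000, 0.1000, 0.3000, 0.2000]
t=1: π = [0.2400, 0.1800, 0.2200, 0.1500, 0.2100]
t=2: π = [0.2790, 0.1510, 0.2130, 0.1630, 0.1940]
t=3: π = [0.2887, 0.1520, 0.2097, 0.1527, 0.1969]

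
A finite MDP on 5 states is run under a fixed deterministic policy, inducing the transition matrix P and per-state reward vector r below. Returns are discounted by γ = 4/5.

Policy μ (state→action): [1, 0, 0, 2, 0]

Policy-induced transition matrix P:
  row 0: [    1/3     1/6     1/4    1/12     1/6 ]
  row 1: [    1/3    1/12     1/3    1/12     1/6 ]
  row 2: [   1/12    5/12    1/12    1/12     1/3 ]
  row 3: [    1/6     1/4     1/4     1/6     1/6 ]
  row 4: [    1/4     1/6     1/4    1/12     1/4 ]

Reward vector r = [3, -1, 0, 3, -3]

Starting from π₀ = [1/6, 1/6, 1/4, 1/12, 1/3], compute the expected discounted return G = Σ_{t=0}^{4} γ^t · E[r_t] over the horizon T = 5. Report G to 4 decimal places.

G = -0.2129

t=0: π = [0.1667, 0.1667, 0.2500, 0.0833, 0.3333], E[r] = -0.4167, γ^t·E[r] = -0.416667, running G = -0.416667
t=1: π = [0.2292, 0.2222, 0.2222, 0.0903, 0.2361], E[r] = 0.0278, γ^t·E[r] = 0.022222, running G = -0.394444
t=2: π = [0.2431, 0.2112, 0.2315, 0.0909, 0.2234], E[r] = 0.1204, γ^t·E[r] = 0.077037, running G = -0.317407
t=3: π = [0.2417, 0.2145, 0.2290, 0.0909, 0.2239], E[r] = 0.1117, γ^t·E[r] = 0.057210, running G = -0.260198
t=4: π = [0.2423, 0.2136, 0.2297, 0.0909, 0.2235], E[r] = 0.1154, γ^t·E[r] = 0.047286, running G = -0.212912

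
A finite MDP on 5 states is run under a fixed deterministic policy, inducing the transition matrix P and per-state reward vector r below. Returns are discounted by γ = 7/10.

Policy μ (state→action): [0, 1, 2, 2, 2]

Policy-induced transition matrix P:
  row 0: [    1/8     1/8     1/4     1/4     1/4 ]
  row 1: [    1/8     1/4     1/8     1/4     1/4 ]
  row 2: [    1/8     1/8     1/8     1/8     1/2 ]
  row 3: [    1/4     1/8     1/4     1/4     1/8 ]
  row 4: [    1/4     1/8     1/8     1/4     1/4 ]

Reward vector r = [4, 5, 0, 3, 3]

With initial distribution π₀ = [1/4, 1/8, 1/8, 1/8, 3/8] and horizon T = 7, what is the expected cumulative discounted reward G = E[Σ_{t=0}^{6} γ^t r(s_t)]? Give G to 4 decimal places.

t=0: π = [0.2500, 0.1250, 0.1250, 0.1250, 0.3750], E[r] = 3.1250, γ^t·E[r] = 3.125000, running G = 3.125000
t=1: π = [0.1875, 0.1406, 0.1719, 0.2344, 0.2656], E[r] = 2.9531, γ^t·E[r] = 2.067188, running G = 5.192188
t=2: π = [0.1875, 0.1426, 0.1777, 0.2285, 0.2637], E[r] = 2.9395, γ^t·E[r] = 1.440332, running G = 6.632520
t=3: π = [0.1865, 0.1428, 0.1770, 0.2278, 0.2659], E[r] = 2.9412, γ^t·E[r] = 1.008819, running G = 7.641338
t=4: π = [0.1867, 0.1429, 0.1768, 0.2279, 0.2658], E[r] = 2.9420, γ^t·E[r] = 0.706386, running G = 8.347724
t=5: π = [0.1867, 0.1429, 0.1768, 0.2279, 0.2657], E[r] = 2.9420, γ^t·E[r] = 0.494454, running G = 8.842177
t=6: π = [0.1867, 0.1429, 0.1768, 0.2279, 0.2657], E[r] = 2.9419, γ^t·E[r] = 0.346116, running G = 9.188294

G = 9.1883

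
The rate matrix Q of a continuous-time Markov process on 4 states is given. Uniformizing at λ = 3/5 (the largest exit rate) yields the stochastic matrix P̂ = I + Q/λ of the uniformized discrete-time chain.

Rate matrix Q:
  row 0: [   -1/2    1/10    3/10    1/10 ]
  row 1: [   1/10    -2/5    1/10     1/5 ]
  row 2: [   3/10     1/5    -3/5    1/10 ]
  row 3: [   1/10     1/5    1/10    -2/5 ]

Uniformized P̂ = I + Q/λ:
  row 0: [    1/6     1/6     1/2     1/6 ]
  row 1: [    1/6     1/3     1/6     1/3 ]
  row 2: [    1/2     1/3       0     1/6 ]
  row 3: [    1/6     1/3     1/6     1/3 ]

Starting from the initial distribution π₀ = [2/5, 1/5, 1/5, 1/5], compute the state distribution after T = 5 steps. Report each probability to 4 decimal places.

π = [0.2360, 0.2934, 0.2118, 0.2587]

t=0: π = [0.4000, 0.2000, 0.2000, 0.2000]
t=1: π = [0.2333, 0.2667, 0.2667, 0.2333]
t=2: π = [0.2556, 0.2944, 0.2000, 0.2500]
t=3: π = [0.2333, 0.2907, 0.2185, 0.2574]
t=4: π = [0.2395, 0.2944, 0.2080, 0.2580]
t=5: π = [0.2360, 0.2934, 0.2118, 0.2587]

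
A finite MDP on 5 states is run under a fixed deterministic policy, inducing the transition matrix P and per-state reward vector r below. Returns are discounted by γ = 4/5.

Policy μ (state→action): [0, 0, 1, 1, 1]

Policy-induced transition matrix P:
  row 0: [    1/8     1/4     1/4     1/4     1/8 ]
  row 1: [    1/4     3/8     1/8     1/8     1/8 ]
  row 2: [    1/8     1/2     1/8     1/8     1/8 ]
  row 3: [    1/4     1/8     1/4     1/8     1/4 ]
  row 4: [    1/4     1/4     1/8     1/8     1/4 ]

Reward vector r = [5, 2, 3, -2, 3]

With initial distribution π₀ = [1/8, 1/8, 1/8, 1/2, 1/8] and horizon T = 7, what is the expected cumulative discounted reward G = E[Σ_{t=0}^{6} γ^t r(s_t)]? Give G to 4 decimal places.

G = 7.6525

t=0: π = [0.1250, 0.1250, 0.1250, 0.5000, 0.1250], E[r] = 0.6250, γ^t·E[r] = 0.625000, running G = 0.625000
t=1: π = [0.2188, 0.2344, 0.2031, 0.1406, 0.2031], E[r] = 2.5000, γ^t·E[r] = 2.000000, running G = 2.625000
t=2: π = [0.1973, 0.3125, 0.1699, 0.1523, 0.1680], E[r] = 2.3203, γ^t·E[r] = 1.485000, running G = 4.110000
t=3: π = [0.2041, 0.3125, 0.1687, 0.1497, 0.1650], E[r] = 2.3474, γ^t·E[r] = 1.201875, running G = 5.311875
t=4: π = [0.2034, 0.3125, 0.1692, 0.1505, 0.1643], E[r] = 2.3417, γ^t·E[r] = 0.959163, running G = 6.271038
t=5: π = [0.2034, 0.3126, 0.1692, 0.1504, 0.1644], E[r] = 2.3422, γ^t·E[r] = 0.767480, running G = 7.038518
t=6: π = [0.2034, 0.3126, 0.1692, 0.1504, 0.1643], E[r] = 2.3421, γ^t·E[r] = 0.613973, running G = 7.652490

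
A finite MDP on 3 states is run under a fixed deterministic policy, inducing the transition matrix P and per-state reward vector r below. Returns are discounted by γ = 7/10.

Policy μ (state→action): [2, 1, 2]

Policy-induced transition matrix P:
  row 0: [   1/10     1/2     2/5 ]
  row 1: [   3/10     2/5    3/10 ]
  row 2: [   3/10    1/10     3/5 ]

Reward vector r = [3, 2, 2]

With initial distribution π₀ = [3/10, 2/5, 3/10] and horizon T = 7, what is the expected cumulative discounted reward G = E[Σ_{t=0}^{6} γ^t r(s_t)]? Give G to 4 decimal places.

t=0: π = [0.3000, 0.4000, 0.3000], E[r] = 2.3000, γ^t·E[r] = 2.300000, running G = 2.300000
t=1: π = [0.2400, 0.3400, 0.4200], E[r] = 2.2400, γ^t·E[r] = 1.568000, running G = 3.868000
t=2: π = [0.2520, 0.2980, 0.4500], E[r] = 2.2520, γ^t·E[r] = 1.103480, running G = 4.971480
t=3: π = [0.2496, 0.2902, 0.4602], E[r] = 2.2496, γ^t·E[r] = 0.771613, running G = 5.743093
t=4: π = [0.2501, 0.2869, 0.4630], E[r] = 2.2501, γ^t·E[r] = 0.540244, running G = 6.283337
t=5: π = [0.2500, 0.2861, 0.4639], E[r] = 2.2500, γ^t·E[r] = 0.378155, running G = 6.661492
t=6: π = [0.2500, 0.2858, 0.4642], E[r] = 2.2500, γ^t·E[r] = 0.264711, running G = 6.926202

G = 6.9262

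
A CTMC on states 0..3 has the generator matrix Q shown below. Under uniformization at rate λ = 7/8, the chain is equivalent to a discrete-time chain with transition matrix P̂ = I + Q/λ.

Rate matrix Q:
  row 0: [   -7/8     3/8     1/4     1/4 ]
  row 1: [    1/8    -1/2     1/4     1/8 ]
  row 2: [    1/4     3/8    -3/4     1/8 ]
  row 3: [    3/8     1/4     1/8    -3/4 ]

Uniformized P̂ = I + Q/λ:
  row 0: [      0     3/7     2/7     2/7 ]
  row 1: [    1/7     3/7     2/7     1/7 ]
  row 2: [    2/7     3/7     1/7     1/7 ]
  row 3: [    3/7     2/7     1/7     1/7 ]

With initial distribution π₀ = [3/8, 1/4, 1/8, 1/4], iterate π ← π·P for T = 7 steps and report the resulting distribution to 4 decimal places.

π = [0.1963, 0.4042, 0.2286, 0.1709]

t=0: π = [0.3750, 0.2500, 0.1250, 0.2500]
t=1: π = [0.1786, 0.3929, 0.2321, 0.1964]
t=2: π = [0.2066, 0.4005, 0.2245, 0.1684]
t=3: π = [0.1935, 0.4045, 0.2296, 0.1724]
t=4: π = [0.1973, 0.4039, 0.2283, 0.1705]
t=5: π = [0.1960, 0.4042, 0.2287, 0.1710]
t=6: π = [0.1964, 0.4041, 0.2286, 0.1709]
t=7: π = [0.1963, 0.4042, 0.2286, 0.1709]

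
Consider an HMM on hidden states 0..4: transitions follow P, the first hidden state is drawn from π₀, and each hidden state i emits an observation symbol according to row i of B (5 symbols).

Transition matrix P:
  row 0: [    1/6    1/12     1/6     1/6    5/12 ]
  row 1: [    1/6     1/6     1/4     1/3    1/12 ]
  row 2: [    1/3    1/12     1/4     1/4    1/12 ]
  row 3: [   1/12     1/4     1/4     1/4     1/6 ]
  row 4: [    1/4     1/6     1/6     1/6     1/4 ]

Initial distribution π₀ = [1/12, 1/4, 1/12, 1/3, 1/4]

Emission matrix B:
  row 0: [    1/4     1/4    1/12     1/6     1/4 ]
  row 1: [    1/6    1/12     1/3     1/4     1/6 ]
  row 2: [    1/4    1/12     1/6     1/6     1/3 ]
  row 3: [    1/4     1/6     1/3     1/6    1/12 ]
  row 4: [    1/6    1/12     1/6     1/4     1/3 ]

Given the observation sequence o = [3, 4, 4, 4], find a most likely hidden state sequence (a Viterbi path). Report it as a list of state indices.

t=0: δ = [1.389e-02, 6.250e-02, 1.389e-02, 5.556e-02, 6.250e-02]  (obs o_0=3)
t=1: δ = [3.906e-03, 2.315e-03, 5.208e-03, 1.736e-03, 5.208e-03]  ψ = [4, 3, 1, 1, 4]  (obs o_1=4)
t=2: δ = [4.340e-04, 1.447e-04, 4.340e-04, 1.085e-04, 5.425e-04]  ψ = [2, 4, 2, 2, 0]  (obs o_2=4)
t=3: δ = [3.617e-05, 1.507e-05, 3.617e-05, 9.042e-06, 6.028e-05]  ψ = [2, 4, 2, 2, 0]  (obs o_3=4)
backtrack: best end state = 4; path = [1, 2, 0, 4]

path = [1, 2, 0, 4]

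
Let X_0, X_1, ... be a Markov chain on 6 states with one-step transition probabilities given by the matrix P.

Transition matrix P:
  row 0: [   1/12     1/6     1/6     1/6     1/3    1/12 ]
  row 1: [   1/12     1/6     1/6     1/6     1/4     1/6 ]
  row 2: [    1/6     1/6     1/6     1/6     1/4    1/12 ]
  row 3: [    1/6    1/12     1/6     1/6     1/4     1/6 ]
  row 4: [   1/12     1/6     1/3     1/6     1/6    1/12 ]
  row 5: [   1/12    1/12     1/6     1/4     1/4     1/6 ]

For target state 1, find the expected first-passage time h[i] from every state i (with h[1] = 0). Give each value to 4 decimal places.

h = [6.9867, 0.0000, 6.9867, 7.6267, 6.9867, 7.6800]

First-step conditioning: h[1] = 0; for i ≠ 1, h[i] = 1 + Σ_k P[i][k]·h[k].
  h[0] = 1 + 1/12·h[0] + 1/6·h[2] + 1/6·h[3] + 1/3·h[4] + 1/12·h[5]
  h[2] = 1 + 1/6·h[0] + 1/6·h[2] + 1/6·h[3] + 1/4·h[4] + 1/12·h[5]
  h[3] = 1 + 1/6·h[0] + 1/6·h[2] + 1/6·h[3] + 1/4·h[4] + 1/6·h[5]
  h[4] = 1 + 1/12·h[0] + 1/3·h[2] + 1/6·h[3] + 1/6·h[4] + 1/12·h[5]
  h[5] = 1 + 1/12·h[0] + 1/6·h[2] + 1/4·h[3] + 1/4·h[4] + 1/6·h[5]
Solving the 5×5 linear system over states ≠ 1 gives exactly h = [524/75, 0, 524/75, 572/75, 524/75, 192/25] (h[1] = 0 is the target).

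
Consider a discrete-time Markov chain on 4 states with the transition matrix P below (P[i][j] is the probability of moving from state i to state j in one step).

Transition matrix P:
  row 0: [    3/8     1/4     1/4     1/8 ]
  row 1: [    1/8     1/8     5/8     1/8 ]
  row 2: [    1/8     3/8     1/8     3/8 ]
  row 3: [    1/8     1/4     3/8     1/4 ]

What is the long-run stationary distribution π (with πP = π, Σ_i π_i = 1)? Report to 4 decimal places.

π = [0.1667, 0.2595, 0.3352, 0.2386]

Balance equations π_j = Σ_i π_i·P[i][j]:
  π_0 = 3/8·π_0 + 1/8·π_1 + 1/8·π_2 + 1/8·π_3
  π_1 = 1/4·π_0 + 1/8·π_1 + 3/8·π_2 + 1/4·π_3
  π_2 = 1/4·π_0 + 5/8·π_1 + 1/8·π_2 + 3/8·π_3
  normalize: π_0 + π_1 + π_2 + π_3 = 1
Solving the linear system gives exactly π = [1/6, 137/528, 59/176, 21/88].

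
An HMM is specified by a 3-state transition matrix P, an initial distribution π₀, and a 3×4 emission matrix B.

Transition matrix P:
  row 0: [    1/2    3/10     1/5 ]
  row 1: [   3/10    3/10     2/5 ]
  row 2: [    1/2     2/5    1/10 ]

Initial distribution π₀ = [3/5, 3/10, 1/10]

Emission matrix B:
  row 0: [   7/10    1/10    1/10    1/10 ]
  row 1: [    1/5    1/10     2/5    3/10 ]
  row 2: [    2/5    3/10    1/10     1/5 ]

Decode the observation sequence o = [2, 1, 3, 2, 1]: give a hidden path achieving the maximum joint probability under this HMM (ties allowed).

path = [1, 2, 1, 1, 2]

t=0: δ = [6.000e-02, 1.200e-01, 1.000e-02]  (obs o_0=2)
t=1: δ = [3.600e-03, 3.600e-03, 1.440e-02]  ψ = [1, 1, 1]  (obs o_1=1)
t=2: δ = [7.200e-04, 1.728e-03, 2.880e-04]  ψ = [2, 2, 1]  (obs o_2=3)
t=3: δ = [5.184e-05, 2.074e-04, 6.912e-05]  ψ = [1, 1, 1]  (obs o_3=2)
t=4: δ = [6.221e-06, 6.221e-06, 2.488e-05]  ψ = [1, 1, 1]  (obs o_4=1)
backtrack: best end state = 2; path = [1, 2, 1, 1, 2]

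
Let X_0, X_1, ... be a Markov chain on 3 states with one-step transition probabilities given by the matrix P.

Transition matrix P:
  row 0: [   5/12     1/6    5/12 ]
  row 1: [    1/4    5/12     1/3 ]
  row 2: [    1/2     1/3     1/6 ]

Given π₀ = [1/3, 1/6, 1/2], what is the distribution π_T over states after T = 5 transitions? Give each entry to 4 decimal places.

π = [0.3942, 0.2920, 0.3138]

t=0: π = [0.3333, 0.1667, 0.5000]
t=1: π = [0.4306, 0.2917, 0.2778]
t=2: π = [0.3912, 0.2859, 0.3229]
t=3: π = [0.3959, 0.2920, 0.3121]
t=4: π = [0.3940, 0.2917, 0.3143]
t=5: π = [0.3942, 0.2920, 0.3138]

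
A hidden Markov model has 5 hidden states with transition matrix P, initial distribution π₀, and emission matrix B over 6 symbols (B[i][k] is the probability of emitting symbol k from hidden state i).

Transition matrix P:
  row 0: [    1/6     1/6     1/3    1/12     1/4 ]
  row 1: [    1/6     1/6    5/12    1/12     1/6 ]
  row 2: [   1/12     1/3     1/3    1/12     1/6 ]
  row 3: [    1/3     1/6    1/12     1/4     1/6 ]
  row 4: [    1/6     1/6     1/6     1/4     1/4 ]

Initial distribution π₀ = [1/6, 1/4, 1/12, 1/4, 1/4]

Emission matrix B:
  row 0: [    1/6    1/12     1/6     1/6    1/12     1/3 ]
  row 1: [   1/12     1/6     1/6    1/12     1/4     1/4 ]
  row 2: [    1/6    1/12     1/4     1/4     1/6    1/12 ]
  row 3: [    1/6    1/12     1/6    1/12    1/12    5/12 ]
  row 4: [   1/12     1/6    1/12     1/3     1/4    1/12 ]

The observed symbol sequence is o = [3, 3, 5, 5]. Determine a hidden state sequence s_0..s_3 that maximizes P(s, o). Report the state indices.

path = [4, 4, 3, 0]

t=0: δ = [2.778e-02, 2.083e-02, 2.083e-02, 2.083e-02, 8.333e-02]  (obs o_0=3)
t=1: δ = [2.315e-03, 1.157e-03, 3.472e-03, 1.736e-03, 6.944e-03]  ψ = [4, 4, 4, 4, 4]  (obs o_1=3)
t=2: δ = [3.858e-04, 2.894e-04, 9.645e-05, 7.234e-04, 1.447e-04]  ψ = [4, 2, 2, 4, 4]  (obs o_2=5)
t=3: δ = [8.038e-05, 3.014e-05, 1.072e-05, 7.535e-05, 1.005e-05]  ψ = [3, 3, 0, 3, 3]  (obs o_3=5)
backtrack: best end state = 0; path = [4, 4, 3, 0]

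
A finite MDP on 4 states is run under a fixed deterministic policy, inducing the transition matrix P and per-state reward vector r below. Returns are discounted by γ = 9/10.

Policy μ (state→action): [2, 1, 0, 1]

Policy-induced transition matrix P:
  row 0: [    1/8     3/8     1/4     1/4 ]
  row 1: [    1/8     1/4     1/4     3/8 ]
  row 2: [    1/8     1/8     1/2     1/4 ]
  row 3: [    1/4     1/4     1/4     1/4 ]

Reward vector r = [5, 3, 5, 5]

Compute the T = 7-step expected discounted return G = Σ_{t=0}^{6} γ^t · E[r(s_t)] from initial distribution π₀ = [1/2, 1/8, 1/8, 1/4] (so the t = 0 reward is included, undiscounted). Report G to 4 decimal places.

t=0: π = [0.5000, 0.1250, 0.1250, 0.2500], E[r] = 4.7500, γ^t·E[r] = 4.750000, running G = 4.750000
t=1: π = [0.1563, 0.2969, 0.2813, 0.2656], E[r] = 4.4063, γ^t·E[r] = 3.965625, running G = 8.715625
t=2: π = [0.1582, 0.2344, 0.3203, 0.2871], E[r] = 4.5313, γ^t·E[r] = 3.670313, running G = 12.385938
t=3: π = [0.1609, 0.2297, 0.3301, 0.2793], E[r] = 4.5405, γ^t·E[r] = 3.310044, running G = 15.695982
t=4: π = [0.1599, 0.2289, 0.3325, 0.2787], E[r] = 4.5423, γ^t·E[r] = 2.980201, running G = 18.676183
t=5: π = [0.1598, 0.2284, 0.3331, 0.2786], E[r] = 4.5432, γ^t·E[r] = 2.682686, running G = 21.358869
t=6: π = [0.1598, 0.2283, 0.3333, 0.2786], E[r] = 4.5433, γ^t·E[r] = 2.414508, running G = 23.773377

G = 23.7734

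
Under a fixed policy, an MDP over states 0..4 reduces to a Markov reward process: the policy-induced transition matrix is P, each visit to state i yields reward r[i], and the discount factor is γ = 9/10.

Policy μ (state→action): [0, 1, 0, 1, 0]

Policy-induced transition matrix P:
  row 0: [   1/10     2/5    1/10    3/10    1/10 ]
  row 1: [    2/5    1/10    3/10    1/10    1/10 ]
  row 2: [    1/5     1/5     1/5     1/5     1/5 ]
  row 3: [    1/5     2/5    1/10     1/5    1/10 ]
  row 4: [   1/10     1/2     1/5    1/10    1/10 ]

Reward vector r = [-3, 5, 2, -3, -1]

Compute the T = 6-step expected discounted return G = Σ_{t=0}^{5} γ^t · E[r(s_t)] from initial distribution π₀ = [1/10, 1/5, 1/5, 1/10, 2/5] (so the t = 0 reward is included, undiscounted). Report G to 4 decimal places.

t=0: π = [0.1000, 0.2000, 0.2000, 0.1000, 0.4000], E[r] = 0.4000, γ^t·E[r] = 0.400000, running G = 0.400000
t=1: π = [0.1900, 0.3400, 0.2000, 0.1500, 0.1200], E[r] = 0.9600, γ^t·E[r] = 0.864000, running G = 1.264000
t=2: π = [0.2370, 0.2700, 0.2000, 0.1730, 0.1200], E[r] = 0.4000, γ^t·E[r] = 0.324000, running G = 1.588000
t=3: π = [0.2183, 0.2910, 0.1860, 0.1847, 0.1200], E[r] = 0.4980, γ^t·E[r] = 0.363042, running G = 1.951042
t=4: π = [0.2244, 0.2875, 0.1888, 0.1807, 0.1186], E[r] = 0.4812, γ^t·E[r] = 0.315715, running G = 2.266757
t=5: π = [0.2232, 0.2879, 0.1882, 0.1818, 0.1189], E[r] = 0.4818, γ^t·E[r] = 0.284474, running G = 2.551232

G = 2.5512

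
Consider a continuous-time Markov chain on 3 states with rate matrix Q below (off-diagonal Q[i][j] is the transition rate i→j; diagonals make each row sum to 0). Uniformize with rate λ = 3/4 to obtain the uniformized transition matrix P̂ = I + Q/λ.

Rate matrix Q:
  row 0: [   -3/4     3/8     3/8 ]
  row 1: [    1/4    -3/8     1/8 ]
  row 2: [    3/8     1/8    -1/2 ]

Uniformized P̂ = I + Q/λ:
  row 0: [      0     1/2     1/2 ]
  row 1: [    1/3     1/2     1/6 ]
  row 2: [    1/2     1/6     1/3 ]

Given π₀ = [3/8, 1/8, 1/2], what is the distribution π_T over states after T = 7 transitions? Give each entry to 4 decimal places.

t=0: π = [0.3750, 0.1250, 0.5000]
t=1: π = [0.2917, 0.3333, 0.3750]
t=2: π = [0.2986, 0.3750, 0.3264]
t=3: π = [0.2882, 0.3912, 0.3206]
t=4: π = [0.2907, 0.3931, 0.3162]
t=5: π = [0.2891, 0.3946, 0.3163]
t=6: π = [0.2897, 0.3946, 0.3158]
t=7: π = [0.2894, 0.3947, 0.3158]

π = [0.2894, 0.3947, 0.3158]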